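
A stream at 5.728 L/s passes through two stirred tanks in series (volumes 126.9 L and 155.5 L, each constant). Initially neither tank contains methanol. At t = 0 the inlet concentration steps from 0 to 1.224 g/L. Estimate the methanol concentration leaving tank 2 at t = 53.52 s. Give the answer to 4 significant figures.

0.7822 g/L

Each tank obeys Vᵢ dCᵢ/dt = Q(Cᵢ₋₁ − Cᵢ), so τᵢ = Vᵢ/Q.
τ₁ = 126.9/5.728 = 22.1543 s; τ₂ = 155.5/5.728 = 27.1473 s.
Tank 1: C₁ = C_in(1 − e^(−t/τ₁)). Tank 2 (τ₁ ≠ τ₂): C₂ = C_in[1 − (τ₁ e^(−t/τ₁) − τ₂ e^(−t/τ₂))/(τ₁ − τ₂)].
At t = 53.52: e^(−t/τ₁) = 0.0892976, e^(−t/τ₂) = 0.139253.
C₂ = 1.224·[1 − (22.1543·0.0892976 − 27.1473·0.139253)/(-4.99302)] = 1.224·0.639092 = 0.782249 g/L.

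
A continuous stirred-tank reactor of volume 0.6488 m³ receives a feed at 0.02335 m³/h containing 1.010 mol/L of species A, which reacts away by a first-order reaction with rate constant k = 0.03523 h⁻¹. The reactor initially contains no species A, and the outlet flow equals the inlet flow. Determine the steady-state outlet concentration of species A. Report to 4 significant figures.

0.5104 mol/L

Species balance: V dC/dt = Q C_in − Q C − k V C.
Steady state (dC/dt = 0): C_ss = Q C_in/(Q + kV) = C_in/(1 + kV/Q).
C_ss = 0.02335·1.010/(0.02335 + 0.03523·0.6488) = 0.0235835/0.0462072 = 0.510386 mol/L.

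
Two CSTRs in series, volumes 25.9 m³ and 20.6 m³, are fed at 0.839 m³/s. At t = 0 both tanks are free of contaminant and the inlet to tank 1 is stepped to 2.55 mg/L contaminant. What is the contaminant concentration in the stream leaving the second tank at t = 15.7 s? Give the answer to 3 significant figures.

Each tank obeys Vᵢ dCᵢ/dt = Q(Cᵢ₋₁ − Cᵢ), so τᵢ = Vᵢ/Q.
τ₁ = 25.9/0.839 = 30.870 s; τ₂ = 20.6/0.839 = 24.553 s.
Tank 1: C₁ = C_in(1 − e^(−t/τ₁)). Tank 2 (τ₁ ≠ τ₂): C₂ = C_in[1 − (τ₁ e^(−t/τ₁) − τ₂ e^(−t/τ₂))/(τ₁ − τ₂)].
At t = 15.7: e^(−t/τ₁) = 0.60135, e^(−t/τ₂) = 0.52759.
C₂ = 2.55·[1 − (30.870·0.60135 − 24.553·0.52759)/(6.3170)] = 2.55·0.11198 = 0.28555 mg/L.

0.286 mg/L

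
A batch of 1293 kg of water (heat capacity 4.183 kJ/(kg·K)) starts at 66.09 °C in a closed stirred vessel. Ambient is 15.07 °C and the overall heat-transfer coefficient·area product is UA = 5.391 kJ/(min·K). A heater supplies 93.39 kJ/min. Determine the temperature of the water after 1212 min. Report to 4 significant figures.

Unsteady energy balance on the tank contents: M c_p dT/dt = −UA(T − T_amb) + Q̇.
dT/dt = (T_ss − T)/τ with T_ss = T_amb + Q̇/UA = 15.07 + 93.39/5.391 = 32.3933 °C, τ = M c_p/UA = 1293·4.183/5.391 = 1003.27 min.
This is linear first-order; T(t) = T_ss + (T₀ − T_ss) e^(−t/τ).
T(1212) = 32.3933 + (33.6967)·0.298779 = 42.4612 °C.

42.46 °C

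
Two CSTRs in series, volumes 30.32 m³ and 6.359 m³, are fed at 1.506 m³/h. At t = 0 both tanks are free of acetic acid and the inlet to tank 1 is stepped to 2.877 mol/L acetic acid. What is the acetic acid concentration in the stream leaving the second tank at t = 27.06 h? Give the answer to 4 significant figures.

Each tank obeys Vᵢ dCᵢ/dt = Q(Cᵢ₋₁ − Cᵢ), so τᵢ = Vᵢ/Q.
τ₁ = 30.32/1.506 = 20.1328 h; τ₂ = 6.359/1.506 = 4.22244 h.
Solving the cascade with C₁(0)=C₂(0)=0 gives C₂(t) = C_in[1 − (τ₁ e^(−t/τ₁) − τ₂ e^(−t/τ₂))/(τ₁ − τ₂)].
At t = 27.06: e^(−t/τ₁) = 0.260781, e^(−t/τ₂) = 0.00164731.
C₂ = 2.877·[1 − (20.1328·0.260781 − 4.22244·0.00164731)/(15.9104)] = 2.877·0.670448 = 1.92888 mol/L.

1.929 mol/L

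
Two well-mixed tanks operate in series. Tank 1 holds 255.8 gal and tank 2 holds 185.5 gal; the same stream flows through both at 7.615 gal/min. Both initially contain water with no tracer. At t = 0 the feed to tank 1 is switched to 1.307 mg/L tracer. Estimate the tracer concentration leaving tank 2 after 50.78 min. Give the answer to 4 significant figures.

0.6871 mg/L

Each tank obeys Vᵢ dCᵢ/dt = Q(Cᵢ₋₁ − Cᵢ), so τᵢ = Vᵢ/Q.
τ₁ = 255.8/7.615 = 33.5916 min; τ₂ = 185.5/7.615 = 24.3598 min.
Solving the cascade with C₁(0)=C₂(0)=0 gives C₂(t) = C_in[1 − (τ₁ e^(−t/τ₁) − τ₂ e^(−t/τ₂))/(τ₁ − τ₂)].
At t = 50.78: e^(−t/τ₁) = 0.220537, e^(−t/τ₂) = 0.124359.
C₂ = 1.307·[1 − (33.5916·0.220537 − 24.3598·0.124359)/(9.23178)] = 1.307·0.525678 = 0.687061 mg/L.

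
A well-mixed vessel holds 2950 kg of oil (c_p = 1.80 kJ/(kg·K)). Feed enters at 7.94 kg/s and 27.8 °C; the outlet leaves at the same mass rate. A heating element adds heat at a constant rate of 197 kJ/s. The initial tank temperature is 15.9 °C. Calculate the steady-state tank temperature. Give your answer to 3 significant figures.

41.6 °C

M c_p dT/dt = ṁ c_p (T_in − T) + Q̇.
At steady state dT/dt = 0 ⇒ T_ss = T_in + Q̇/(ṁ c_p) = 27.8 + 197/(7.94·1.80) = 41.584 °C.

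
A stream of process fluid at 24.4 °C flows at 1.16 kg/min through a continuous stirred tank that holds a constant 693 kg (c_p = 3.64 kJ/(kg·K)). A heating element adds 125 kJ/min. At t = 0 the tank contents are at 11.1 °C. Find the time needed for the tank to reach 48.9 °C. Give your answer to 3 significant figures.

1270 min

Heat balance on the well-mixed liquid: M c_p dT/dt = ṁ c_p (T_in − T) + 125.
τ = M/ṁ = 597.41 min; T_ss = T_in + Q̇/(ṁ c_p) = 54.004 °C.
T(t) = T_ss + (T₀ − T_ss) e^(−t/τ). Set T = 48.9:
e^(−t/τ) = (48.9 − 54.004)/(11.1 − 54.004) = 0.11896
t = −597.41 · ln(0.11896) = 1271.9 min.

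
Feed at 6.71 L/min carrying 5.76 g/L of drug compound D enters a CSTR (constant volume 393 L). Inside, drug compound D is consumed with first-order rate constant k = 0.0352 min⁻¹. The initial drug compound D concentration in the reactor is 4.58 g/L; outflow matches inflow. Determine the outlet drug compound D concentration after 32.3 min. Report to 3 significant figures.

Accumulation = in − out − consumed: V dC/dt = Q C_in − Q C − k V C.
This is linear with rate a = Q/V + k = 0.052274 min⁻¹.
C_ss = Q C_in/(Q + kV) = 1.8813 g/L; C(t) = C_ss + (C₀ − C_ss) e^(−a t).
C(32.3) = 1.8813 + (2.6987)·e^(−0.052274·32.3) = 1.8813 + (2.6987)·0.18481 = 2.3801 g/L.

2.38 g/L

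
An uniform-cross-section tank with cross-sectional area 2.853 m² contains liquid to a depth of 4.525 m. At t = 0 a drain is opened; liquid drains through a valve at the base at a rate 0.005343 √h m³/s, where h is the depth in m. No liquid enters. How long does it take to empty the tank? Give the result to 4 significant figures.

With no inflow, A dh/dt = −0.005343 √h.
∫ h^(−1/2) dh = −(0.005343/A) ∫ dt, giving 2√h = 2√h₀ − (0.005343/A) t.
Tank is empty when √h = 0: t_empty = 2A√h₀/0.005343.
t_empty = 2·2.853·√4.525/0.005343 = 5.70600·2.12720/0.005343 = 2271.73 s.

2272 s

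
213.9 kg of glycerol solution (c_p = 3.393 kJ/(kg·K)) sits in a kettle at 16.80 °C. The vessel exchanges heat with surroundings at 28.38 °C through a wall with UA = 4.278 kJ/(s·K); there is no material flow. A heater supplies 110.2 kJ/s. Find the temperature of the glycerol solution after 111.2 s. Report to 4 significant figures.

Lumped-capacitance energy balance: M c_p dT/dt = UA(T_amb − T) + Q̇.
dT/dt = (T_ss − T)/τ with T_ss = T_amb + Q̇/UA = 28.38 + 110.2/4.278 = 54.1397 °C, τ = M c_p/UA = 213.9·3.393/4.278 = 169.650 s.
Integrating: T(t) = T_ss + (T₀ − T_ss) e^(−t/τ).
T(111.2) = 54.1397 + (-37.3397)·0.519199 = 34.7529 °C.

34.75 °C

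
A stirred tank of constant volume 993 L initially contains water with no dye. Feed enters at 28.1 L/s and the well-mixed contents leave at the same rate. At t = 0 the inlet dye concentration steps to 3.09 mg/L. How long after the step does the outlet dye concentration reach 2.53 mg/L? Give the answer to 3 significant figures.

Species balance on the tank: V dC/dt = Q(C_in − C), so τ = V/Q = 35.338 s.
C(t) = C_in + (C₀ − C_in) e^(−t/τ). Set C = 2.53 and solve for t:
e^(−t/τ) = (C − C_in)/(C₀ − C_in) = (2.53 − 3.09)/(0 − 3.09) = 0.18123
t = −τ ln(…) = 35.338 × 1.7080 = 60.357 s.

60.4 s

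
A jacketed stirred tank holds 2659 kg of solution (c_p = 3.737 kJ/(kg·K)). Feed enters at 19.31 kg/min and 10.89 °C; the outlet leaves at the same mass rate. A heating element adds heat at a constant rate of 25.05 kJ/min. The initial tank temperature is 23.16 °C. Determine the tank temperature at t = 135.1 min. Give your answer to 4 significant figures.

15.71 °C

M c_p dT/dt = ṁ c_p (T_in − T) + Q̇.
Rearrange: dT/dt = (T_ss − T)/τ with τ = M/ṁ = 137.701 min and T_ss = T_in + Q̇/(ṁ c_p) = 11.2371 °C.
Solution: T(t) = T_ss + (T₀ − T_ss) e^(−t/τ).
T(135.1) = 11.2371 + (11.9229)·e^(−135.1/137.701) = 11.2371 + (11.9229)·0.374893 = 15.7069 °C.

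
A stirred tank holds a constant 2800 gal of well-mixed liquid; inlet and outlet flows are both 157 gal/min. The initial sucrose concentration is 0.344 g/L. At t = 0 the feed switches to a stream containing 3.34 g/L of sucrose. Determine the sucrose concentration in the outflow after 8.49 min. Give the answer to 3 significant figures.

1.48 g/L

Unsteady species balance (constant V, well mixed): V dC/dt = Q(C_in − C).
Rewrite as dC/dt + C/τ = C_in/τ, τ = V/Q = 17.834 min.
C approaches C_in exponentially: C(t) = C_in + (C₀ − C_in) e^(−t/τ).
C(8.49) = 3.34 + (0.344 − 3.34)·e^(−8.49/17.834) = 3.34 + (-2.9960)·0.62123 = 1.4788 g/L.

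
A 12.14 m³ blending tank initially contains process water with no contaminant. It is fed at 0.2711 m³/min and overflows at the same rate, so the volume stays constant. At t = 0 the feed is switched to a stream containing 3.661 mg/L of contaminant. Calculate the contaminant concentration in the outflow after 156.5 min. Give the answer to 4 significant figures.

Mass balance on the solute (V constant): V dC/dt = Q(C_in − C).
So dC/dt = (C_in − C)/τ with τ = V/Q = 12.14/0.2711 = 44.7805 min.
C approaches C_in exponentially: C(t) = C_in + (C₀ − C_in) e^(−t/τ).
C(156.5) = 3.661 + (0 − 3.661)·e^(−156.5/44.7805) = 3.661 + (-3.66100)·0.0303541 = 3.54987 mg/L.

3.550 mg/L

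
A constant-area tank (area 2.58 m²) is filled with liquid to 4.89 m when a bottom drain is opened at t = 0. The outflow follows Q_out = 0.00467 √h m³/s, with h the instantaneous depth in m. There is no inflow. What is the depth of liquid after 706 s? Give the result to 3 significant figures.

With no inflow, A dh/dt = −0.00467 √h.
This is separable: 2 d(√h)/dt = −0.00467/A, so √h = √h₀ − (0.00467/(2A)) t.
√h = √4.89 − 0.00467·706/(2·2.58) = 2.2113 − 0.63896 = 1.5724.
h = 1.5724² = 2.4724 m.

2.47 m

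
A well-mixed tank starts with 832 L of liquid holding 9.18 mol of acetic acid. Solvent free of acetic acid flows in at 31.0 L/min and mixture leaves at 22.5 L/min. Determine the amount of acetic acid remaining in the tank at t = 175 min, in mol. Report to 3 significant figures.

0.608 mol

Total volume: dV/dt = Q_in − Q_out = 8.5000 L/min, so V(t) = 832 + 8.5000 t and V(175) = 2319.5 L.
Species balance (pure solvent in): dm/dt = −Q_out · m/V(t).
Separate: dm/m = −Q_out dt/V(t) ⇒ ln(m/m₀) = −(Q_out/(Q_in−Q_out)) ln(V/V₀).
m = m₀ (V₀/V)^(Q_out/(Q_in−Q_out)) = 9.18 × (832/2319.5)^(2.6471) = 0.60839 mol.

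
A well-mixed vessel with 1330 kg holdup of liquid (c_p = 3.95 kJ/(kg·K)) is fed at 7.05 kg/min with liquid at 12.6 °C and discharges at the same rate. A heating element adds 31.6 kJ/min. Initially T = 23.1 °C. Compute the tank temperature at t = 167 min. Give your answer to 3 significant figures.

17.6 °C

Heat balance on the well-mixed liquid: M c_p dT/dt = ṁ c_p (T_in − T) + 31.6.
Rearrange: dT/dt = (T_ss − T)/τ with τ = M/ṁ = 188.65 min and T_ss = T_in + Q̇/(ṁ c_p) = 13.735 °C.
Solution: T(t) = T_ss + (T₀ − T_ss) e^(−t/τ).
T(167) = 13.735 + (9.3652)·e^(−167/188.65) = 13.735 + (9.3652)·0.41262 = 17.599 °C.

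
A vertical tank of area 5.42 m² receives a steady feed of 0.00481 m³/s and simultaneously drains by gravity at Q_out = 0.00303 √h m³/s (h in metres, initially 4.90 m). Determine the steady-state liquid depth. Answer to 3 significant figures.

Level balance: A dh/dt = 0.00481 − 0.00303 √h. Setting dh/dt = 0:
Q_in = 0.00303 √h_ss ⇒ √h_ss = 0.00481/0.00303 = 1.5875.
h_ss = 1.5875² = 2.5200 m. (Since h₀ = 4.90 m > h_ss, the level will fall toward this value.)

2.52 m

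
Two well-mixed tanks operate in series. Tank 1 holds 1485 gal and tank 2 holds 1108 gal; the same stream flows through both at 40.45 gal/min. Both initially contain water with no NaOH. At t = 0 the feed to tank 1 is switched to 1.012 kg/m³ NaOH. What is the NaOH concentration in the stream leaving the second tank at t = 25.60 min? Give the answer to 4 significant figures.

0.1953 kg/m³

Species balance on tank i: dCᵢ/dt = (Cᵢ₋₁ − Cᵢ)/τᵢ with τᵢ = Vᵢ/Q.
τ₁ = 1485/40.45 = 36.7120 min; τ₂ = 1108/40.45 = 27.3918 min.
Solving the cascade with C₁(0)=C₂(0)=0 gives C₂(t) = C_in[1 − (τ₁ e^(−t/τ₁) − τ₂ e^(−t/τ₂))/(τ₁ − τ₂)].
At t = 25.60: e^(−t/τ₁) = 0.497918, e^(−t/τ₂) = 0.392749.
C₂ = 1.012·[1 − (36.7120·0.497918 − 27.3918·0.392749)/(9.32015)] = 1.012·0.192991 = 0.195307 kg/m³.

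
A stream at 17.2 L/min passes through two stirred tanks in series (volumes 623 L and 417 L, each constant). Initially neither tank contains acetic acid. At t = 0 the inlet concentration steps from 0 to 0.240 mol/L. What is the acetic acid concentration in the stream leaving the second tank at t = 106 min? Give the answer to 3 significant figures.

0.207 mol/L

Each tank obeys Vᵢ dCᵢ/dt = Q(Cᵢ₋₁ − Cᵢ), so τᵢ = Vᵢ/Q.
τ₁ = 623/17.2 = 36.221 min; τ₂ = 417/17.2 = 24.244 min.
Solving the cascade with C₁(0)=C₂(0)=0 gives C₂(t) = C_in[1 − (τ₁ e^(−t/τ₁) − τ₂ e^(−t/τ₂))/(τ₁ − τ₂)].
At t = 106: e^(−t/τ₁) = 0.053585, e^(−t/τ₂) = 0.012624.
C₂ = 0.240·[1 − (36.221·0.053585 − 24.244·0.012624)/(11.977)] = 0.240·0.86350 = 0.20724 mol/L.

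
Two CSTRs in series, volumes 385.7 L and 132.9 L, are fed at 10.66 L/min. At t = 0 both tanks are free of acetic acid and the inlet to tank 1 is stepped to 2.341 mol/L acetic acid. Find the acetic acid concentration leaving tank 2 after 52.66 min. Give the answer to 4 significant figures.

Time constants: τᵢ = Vᵢ/Q for each well-mixed tank.
τ₁ = 385.7/10.66 = 36.1820 min; τ₂ = 132.9/10.66 = 12.4672 min.
Solving the cascade with C₁(0)=C₂(0)=0 gives C₂(t) = C_in[1 − (τ₁ e^(−t/τ₁) − τ₂ e^(−t/τ₂))/(τ₁ − τ₂)].
At t = 52.66: e^(−t/τ₁) = 0.233302, e^(−t/τ₂) = 0.0146415.
C₂ = 2.341·[1 − (36.1820·0.233302 − 12.4672·0.0146415)/(23.7148)] = 2.341·0.651745 = 1.52574 mol/L.

1.526 mol/L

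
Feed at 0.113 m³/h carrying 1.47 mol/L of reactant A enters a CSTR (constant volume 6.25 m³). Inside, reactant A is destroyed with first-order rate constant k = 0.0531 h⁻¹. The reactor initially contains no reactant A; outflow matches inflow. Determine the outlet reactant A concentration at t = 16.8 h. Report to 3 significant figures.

V dC/dt = Q(C_in − C) − k V C.
This is linear with rate a = Q/V + k = 0.071180 h⁻¹.
C_ss = Q C_in/(Q + kV) = 0.37339 mol/L; C(t) = C_ss + (C₀ − C_ss) e^(−a t).
C(16.8) = 0.37339 + (-0.37339)·e^(−0.071180·16.8) = 0.37339 + (-0.37339)·0.30245 = 0.26045 mol/L.

0.260 mol/L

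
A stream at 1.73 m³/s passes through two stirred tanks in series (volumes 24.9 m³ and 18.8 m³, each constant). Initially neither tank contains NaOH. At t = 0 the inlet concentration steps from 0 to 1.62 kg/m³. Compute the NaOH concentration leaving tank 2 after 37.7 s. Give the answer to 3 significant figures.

1.29 kg/m³

Time constants: τᵢ = Vᵢ/Q for each well-mixed tank.
τ₁ = 24.9/1.73 = 14.393 s; τ₂ = 18.8/1.73 = 10.867 s.
Solving the cascade with C₁(0)=C₂(0)=0 gives C₂(t) = C_in[1 − (τ₁ e^(−t/τ₁) − τ₂ e^(−t/τ₂))/(τ₁ − τ₂)].
At t = 37.7: e^(−t/τ₁) = 0.072853, e^(−t/τ₂) = 0.031142.
C₂ = 1.62·[1 − (14.393·0.072853 − 10.867·0.031142)/(3.5260)] = 1.62·0.79860 = 1.2937 kg/m³.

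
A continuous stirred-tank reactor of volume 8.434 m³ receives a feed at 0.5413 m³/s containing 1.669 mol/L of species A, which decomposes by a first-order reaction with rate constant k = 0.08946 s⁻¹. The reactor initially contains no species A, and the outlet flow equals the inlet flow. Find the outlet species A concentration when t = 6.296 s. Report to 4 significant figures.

0.4322 mol/L

Species balance: V dC/dt = Q C_in − Q C − k V C.
This is linear with rate a = Q/V + k = 0.153641 s⁻¹.
C_ss = Q C_in/(Q + kV) = 0.697195 mol/L; C(t) = C_ss + (C₀ − C_ss) e^(−a t).
C(6.296) = 0.697195 + (-0.697195)·e^(−0.153641·6.296) = 0.697195 + (-0.697195)·0.380100 = 0.432192 mol/L.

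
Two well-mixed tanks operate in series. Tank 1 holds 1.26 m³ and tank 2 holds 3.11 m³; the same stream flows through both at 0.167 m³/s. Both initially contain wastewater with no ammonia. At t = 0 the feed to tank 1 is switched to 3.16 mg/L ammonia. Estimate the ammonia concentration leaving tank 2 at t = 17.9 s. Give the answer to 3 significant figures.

Time constants: τᵢ = Vᵢ/Q for each well-mixed tank.
τ₁ = 1.26/0.167 = 7.5449 s; τ₂ = 3.11/0.167 = 18.623 s.
Solving the cascade with C₁(0)=C₂(0)=0 gives C₂(t) = C_in[1 − (τ₁ e^(−t/τ₁) − τ₂ e^(−t/τ₂))/(τ₁ − τ₂)].
At t = 17.9: e^(−t/τ₁) = 0.093251, e^(−t/τ₂) = 0.38244.
C₂ = 3.16·[1 − (7.5449·0.093251 − 18.623·0.38244)/(-11.078)] = 3.16·0.42060 = 1.3291 mg/L.

1.33 mg/L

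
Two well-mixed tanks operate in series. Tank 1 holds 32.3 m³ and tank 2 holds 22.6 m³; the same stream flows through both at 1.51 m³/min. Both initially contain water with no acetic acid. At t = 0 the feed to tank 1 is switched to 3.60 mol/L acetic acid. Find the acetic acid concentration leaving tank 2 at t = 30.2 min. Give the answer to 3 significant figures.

Each tank obeys Vᵢ dCᵢ/dt = Q(Cᵢ₋₁ − Cᵢ), so τᵢ = Vᵢ/Q.
τ₁ = 32.3/1.51 = 21.391 min; τ₂ = 22.6/1.51 = 14.967 min.
Tank 1: C₁ = C_in(1 − e^(−t/τ₁)). Tank 2 (τ₁ ≠ τ₂): C₂ = C_in[1 − (τ₁ e^(−t/τ₁) − τ₂ e^(−t/τ₂))/(τ₁ − τ₂)].
At t = 30.2: e^(−t/τ₁) = 0.24370, e^(−t/τ₂) = 0.13295.
C₂ = 3.60·[1 − (21.391·0.24370 − 14.967·0.13295)/(6.4238)] = 3.60·0.49827 = 1.7938 mol/L.

1.79 mol/L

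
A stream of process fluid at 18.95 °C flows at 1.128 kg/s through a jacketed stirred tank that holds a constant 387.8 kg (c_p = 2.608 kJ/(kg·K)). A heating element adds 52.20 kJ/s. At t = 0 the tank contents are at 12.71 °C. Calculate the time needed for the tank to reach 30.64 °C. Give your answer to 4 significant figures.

Energy balance: M c_p dT/dt = ṁ c_p (T_in − T) + 52.20.
τ = M/ṁ = 343.794 s; T_ss = T_in + Q̇/(ṁ c_p) = 36.6941 °C.
T(t) = T_ss + (T₀ − T_ss) e^(−t/τ). Set T = 30.64:
e^(−t/τ) = (30.64 − 36.6941)/(12.71 − 36.6941) = 0.252421
t = −343.794 · ln(0.252421) = 473.287 s.

473.3 s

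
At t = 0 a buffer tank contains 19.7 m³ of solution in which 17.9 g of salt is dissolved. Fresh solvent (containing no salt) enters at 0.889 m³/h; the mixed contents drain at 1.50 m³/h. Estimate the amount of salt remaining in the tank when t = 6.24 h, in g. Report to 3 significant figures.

Total volume: dV/dt = Q_in − Q_out = -0.61100 m³/h, so V(t) = 19.7 − 0.61100 t and V(6.24) = 15.887 m³.
Species balance (pure solvent in): dm/dt = −Q_out · m/V(t).
dm/m = −Q_out dt/(V₀ − 0.61100 t); integrating gives ln(m/m₀) = −(Q_out/(Q_in−Q_out)) ln(V/V₀).
m = m₀ (V₀/V)^(Q_out/(Q_in−Q_out)) = 17.9 × (19.7/15.887)^(-2.4550) = 10.557 g.

10.6 g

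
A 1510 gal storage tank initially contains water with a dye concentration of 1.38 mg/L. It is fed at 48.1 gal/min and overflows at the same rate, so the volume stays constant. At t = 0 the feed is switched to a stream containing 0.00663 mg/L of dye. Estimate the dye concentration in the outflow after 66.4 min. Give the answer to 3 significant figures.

Accumulation = in − out for the solute gives V dC/dt = Q(C_in − C).
So dC/dt = (C_in − C)/τ with τ = V/Q = 1510/48.1 = 31.393 min.
Integrating: C(t) = C_in + (C₀ − C_in) e^(−t/τ).
C(66.4) = 0.00663 + (1.38 − 0.00663)·e^(−66.4/31.393) = 0.00663 + (1.3734)·0.12062 = 0.17228 mg/L.

0.172 mg/L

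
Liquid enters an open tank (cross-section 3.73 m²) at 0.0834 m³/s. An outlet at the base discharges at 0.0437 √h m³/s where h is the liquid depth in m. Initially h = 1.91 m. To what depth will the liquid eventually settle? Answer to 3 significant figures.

Level balance: A dh/dt = 0.0834 − 0.0437 √h. Setting dh/dt = 0:
Q_in = 0.0437 √h_ss ⇒ √h_ss = 0.0834/0.0437 = 1.9085.
h_ss = 1.9085² = 3.6422 m. (Since h₀ = 1.91 m < h_ss, the level will rise toward this value.)

3.64 m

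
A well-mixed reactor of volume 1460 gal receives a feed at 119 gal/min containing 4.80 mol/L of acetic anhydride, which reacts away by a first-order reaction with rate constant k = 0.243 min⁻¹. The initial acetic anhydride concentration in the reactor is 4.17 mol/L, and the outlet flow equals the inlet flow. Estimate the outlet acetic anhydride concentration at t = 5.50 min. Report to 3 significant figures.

V dC/dt = Q(C_in − C) − k V C.
This is linear with rate a = Q/V + k = 0.32451 min⁻¹.
C_ss = Q C_in/(Q + kV) = 1.2056 mol/L; C(t) = C_ss + (C₀ − C_ss) e^(−a t).
C(5.50) = 1.2056 + (2.9644)·e^(−0.32451·5.50) = 1.2056 + (2.9644)·0.16783 = 1.7031 mol/L.

1.70 mol/L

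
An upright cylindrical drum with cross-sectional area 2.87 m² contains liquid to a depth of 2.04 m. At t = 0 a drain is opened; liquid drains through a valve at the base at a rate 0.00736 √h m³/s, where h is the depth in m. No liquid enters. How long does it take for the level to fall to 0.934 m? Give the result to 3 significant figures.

A dh/dt = −Q_out = −0.00736 √h.
This is separable: 2 d(√h)/dt = −0.00736/A, so √h = √h₀ − (0.00736/(2A)) t.
t = 2A(√h₀ − √h)/0.00736 = 2·2.87·(√2.04 − √0.934)/0.00736
  = 5.7400 × (1.4283 − 0.96644) / 0.00736 = 360.19 s.

360 s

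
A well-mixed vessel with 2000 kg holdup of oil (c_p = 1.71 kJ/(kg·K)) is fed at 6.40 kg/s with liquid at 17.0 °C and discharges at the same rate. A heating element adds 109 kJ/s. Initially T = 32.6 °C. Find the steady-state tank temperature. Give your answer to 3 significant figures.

27.0 °C

M c_p dT/dt = ṁ c_p (T_in − T) + Q̇.
At steady state dT/dt = 0 ⇒ T_ss = T_in + Q̇/(ṁ c_p) = 17.0 + 109/(6.40·1.71) = 26.960 °C.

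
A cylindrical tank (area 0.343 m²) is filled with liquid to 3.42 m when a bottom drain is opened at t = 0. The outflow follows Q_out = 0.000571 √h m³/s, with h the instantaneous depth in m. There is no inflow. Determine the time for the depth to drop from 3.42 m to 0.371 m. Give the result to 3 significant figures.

Unsteady balance on liquid volume: A dh/dt = −0.000571 √h.
∫ h^(−1/2) dh = −(0.000571/A) ∫ dt, giving 2√h = 2√h₀ − (0.000571/A) t.
t = 2A(√h₀ − √h)/0.000571 = 2·0.343·(√3.42 − √0.371)/0.000571
  = 0.68600 × (1.8493 − 0.60910) / 0.000571 = 1490.0 s.

1490 s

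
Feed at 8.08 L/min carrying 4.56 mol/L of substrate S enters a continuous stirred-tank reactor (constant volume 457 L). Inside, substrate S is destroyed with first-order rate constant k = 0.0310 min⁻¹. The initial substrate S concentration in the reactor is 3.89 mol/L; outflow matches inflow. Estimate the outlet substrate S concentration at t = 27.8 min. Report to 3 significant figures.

2.23 mol/L

Species balance: V dC/dt = Q C_in − Q C − k V C.
dC/dt = (Q/V) C_in − (Q/V + k) C; effective rate a = Q/V + k = 0.017681 + 0.0310 = 0.048681 min⁻¹.
C_ss = Q C_in/(Q + kV) = 1.6562 mol/L; C(t) = C_ss + (C₀ − C_ss) e^(−a t).
C(27.8) = 1.6562 + (2.2338)·e^(−0.048681·27.8) = 1.6562 + (2.2338)·0.25838 = 2.2333 mol/L.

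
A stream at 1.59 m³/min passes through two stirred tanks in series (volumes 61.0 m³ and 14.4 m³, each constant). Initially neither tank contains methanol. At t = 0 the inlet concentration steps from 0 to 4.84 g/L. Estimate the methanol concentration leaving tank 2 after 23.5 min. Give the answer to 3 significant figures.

Each tank obeys Vᵢ dCᵢ/dt = Q(Cᵢ₋₁ − Cᵢ), so τᵢ = Vᵢ/Q.
τ₁ = 61.0/1.59 = 38.365 min; τ₂ = 14.4/1.59 = 9.0566 min.
Solving the cascade with C₁(0)=C₂(0)=0 gives C₂(t) = C_in[1 − (τ₁ e^(−t/τ₁) − τ₂ e^(−t/τ₂))/(τ₁ − τ₂)].
At t = 23.5: e^(−t/τ₁) = 0.54197, e^(−t/τ₂) = 0.074661.
C₂ = 4.84·[1 − (38.365·0.54197 − 9.0566·0.074661)/(29.308)] = 4.84·0.31362 = 1.5179 g/L.

1.52 g/L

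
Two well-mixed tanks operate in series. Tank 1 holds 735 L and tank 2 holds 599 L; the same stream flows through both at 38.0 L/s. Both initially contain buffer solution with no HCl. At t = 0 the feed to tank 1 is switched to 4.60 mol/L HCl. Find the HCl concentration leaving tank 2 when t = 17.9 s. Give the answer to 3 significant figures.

Each tank obeys Vᵢ dCᵢ/dt = Q(Cᵢ₋₁ − Cᵢ), so τᵢ = Vᵢ/Q.
τ₁ = 735/38.0 = 19.342 s; τ₂ = 599/38.0 = 15.763 s.
Solving the cascade with C₁(0)=C₂(0)=0 gives C₂(t) = C_in[1 − (τ₁ e^(−t/τ₁) − τ₂ e^(−t/τ₂))/(τ₁ − τ₂)].
At t = 17.9: e^(−t/τ₁) = 0.39636, e^(−t/τ₂) = 0.32124.
C₂ = 4.60·[1 − (19.342·0.39636 − 15.763·0.32124)/(3.5789)] = 4.60·0.27281 = 1.2549 mol/L.

1.25 mol/L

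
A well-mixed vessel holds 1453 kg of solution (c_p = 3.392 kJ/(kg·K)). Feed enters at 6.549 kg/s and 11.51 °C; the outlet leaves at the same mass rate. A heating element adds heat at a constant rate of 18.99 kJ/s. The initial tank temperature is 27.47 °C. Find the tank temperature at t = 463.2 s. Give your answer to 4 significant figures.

Unsteady energy balance on the tank contents: M c_p dT/dt = ṁ c_p (T_in − T) + 18.99.
τ = M/ṁ = 221.866 s; T_ss = T_in + Q̇/(ṁ c_p) = 11.51 + 18.99/(6.549·3.392) = 12.3649 °C.
Solution: T(t) = T_ss + (T₀ − T_ss) e^(−t/τ).
T(463.2) = 12.3649 + (15.1051)·e^(−463.2/221.866) = 12.3649 + (15.1051)·0.123966 = 14.2374 °C.

14.24 °C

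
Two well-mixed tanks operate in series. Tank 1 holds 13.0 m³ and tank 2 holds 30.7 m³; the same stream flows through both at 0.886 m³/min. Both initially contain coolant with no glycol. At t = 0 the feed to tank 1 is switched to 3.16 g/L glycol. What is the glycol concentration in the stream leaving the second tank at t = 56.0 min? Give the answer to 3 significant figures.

Time constants: τᵢ = Vᵢ/Q for each well-mixed tank.
τ₁ = 13.0/0.886 = 14.673 min; τ₂ = 30.7/0.886 = 34.650 min.
Tank 1: C₁ = C_in(1 − e^(−t/τ₁)). Tank 2 (τ₁ ≠ τ₂): C₂ = C_in[1 − (τ₁ e^(−t/τ₁) − τ₂ e^(−t/τ₂))/(τ₁ − τ₂)].
At t = 56.0: e^(−t/τ₁) = 0.022002, e^(−t/τ₂) = 0.19866.
C₂ = 3.16·[1 − (14.673·0.022002 − 34.650·0.19866)/(-19.977)] = 3.16·0.67159 = 2.1222 g/L.

2.12 g/L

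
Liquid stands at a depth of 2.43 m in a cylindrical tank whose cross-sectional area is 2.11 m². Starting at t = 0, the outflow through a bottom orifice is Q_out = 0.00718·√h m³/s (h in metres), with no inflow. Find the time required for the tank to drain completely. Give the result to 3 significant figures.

A dh/dt = −Q_out = −0.00718 √h.
Separate and integrate: 2(√h − √h₀) = −(0.00718/A) t.
Tank is empty when √h = 0: t_empty = 2A√h₀/0.00718.
t_empty = 2·2.11·√2.43/0.00718 = 4.2200·1.5588/0.00718 = 916.20 s.

916 s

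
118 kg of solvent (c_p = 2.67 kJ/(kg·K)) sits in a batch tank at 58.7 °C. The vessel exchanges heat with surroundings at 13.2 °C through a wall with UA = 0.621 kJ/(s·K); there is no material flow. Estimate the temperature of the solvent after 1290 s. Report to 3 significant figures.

M c_p dT/dt = −UA(T − T_amb).
dT/dt = (T_ss − T)/τ with T_ss = T_amb = 13.200 °C, τ = M c_p/UA = 118·2.67/0.621 = 507.34 s.
T approaches T_ss exponentially: T(t) = T_ss + (T₀ − T_ss) e^(−t/τ).
T(1290) = 13.200 + (45.500)·0.078657 = 16.779 °C.

16.8 °C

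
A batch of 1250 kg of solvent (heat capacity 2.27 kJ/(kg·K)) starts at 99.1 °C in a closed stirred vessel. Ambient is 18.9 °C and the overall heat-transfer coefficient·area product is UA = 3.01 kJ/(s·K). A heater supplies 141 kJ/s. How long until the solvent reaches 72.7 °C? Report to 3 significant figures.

Lumped-capacitance energy balance: M c_p dT/dt = UA(T_amb − T) + Q̇.
τ = M c_p/UA = 942.69 s; T_ss = T_amb + Q̇/UA = 18.9 + 141/3.01 = 65.744 °C.
T(t) = T_ss + (T₀ − T_ss)e^(−t/τ); set T = 72.7:
t = −τ ln[(T − T_ss)/(T₀ − T_ss)] = −942.69 · ln(0.20854) = 1477.8 s.

1480 s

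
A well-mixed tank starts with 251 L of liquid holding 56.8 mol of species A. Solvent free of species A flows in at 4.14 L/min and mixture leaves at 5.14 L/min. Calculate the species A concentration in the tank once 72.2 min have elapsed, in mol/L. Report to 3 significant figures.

Total volume: dV/dt = Q_in − Q_out = -1.0000 L/min, so V(t) = 251 − 1.0000 t and V(72.2) = 178.80 L.
Species balance (pure solvent in): dm/dt = −Q_out · m/V(t).
Separate: dm/m = −Q_out dt/V(t) ⇒ ln(m/m₀) = −(Q_out/(Q_in−Q_out)) ln(V/V₀).
m = m₀ (V₀/V)^(Q_out/(Q_in−Q_out)) = 56.8 × (251/178.80)^(-5.1400) = 9.9356 mol.
C = m/V = 9.9356/178.80 = 0.055568 mol/L.

0.0556 mol/L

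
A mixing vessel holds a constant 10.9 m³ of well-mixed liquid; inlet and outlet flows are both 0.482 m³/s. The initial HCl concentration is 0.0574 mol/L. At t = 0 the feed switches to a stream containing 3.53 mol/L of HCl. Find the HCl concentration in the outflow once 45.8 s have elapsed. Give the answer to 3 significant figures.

Mass balance on the solute (V constant): V dC/dt = Q(C_in − C).
Rewrite as dC/dt + C/τ = C_in/τ, τ = V/Q = 22.614 s.
Integrating: C(t) = C_in + (C₀ − C_in) e^(−t/τ).
C(45.8) = 3.53 + (0.0574 − 3.53)·e^(−45.8/22.614) = 3.53 + (-3.4726)·0.13196 = 3.0718 mol/L.

3.07 mol/L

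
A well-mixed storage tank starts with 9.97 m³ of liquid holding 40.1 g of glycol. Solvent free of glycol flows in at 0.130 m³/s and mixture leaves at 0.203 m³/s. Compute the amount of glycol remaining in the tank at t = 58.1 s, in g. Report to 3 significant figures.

Let m(t) be the amount of glycol. Volume: V(t) = V₀ + (Q_in − Q_out) t = 9.97 − 0.073000 t; V(58.1) = 5.7287 m³.
No glycol enters, so dm/dt = −Q_out · (m/V).
dm/m = −Q_out dt/(V₀ − 0.073000 t); integrating gives ln(m/m₀) = −(Q_out/(Q_in−Q_out)) ln(V/V₀).
m = m₀ (V₀/V)^(Q_out/(Q_in−Q_out)) = 40.1 × (9.97/5.7287)^(-2.7808) = 8.5895 g.

8.59 g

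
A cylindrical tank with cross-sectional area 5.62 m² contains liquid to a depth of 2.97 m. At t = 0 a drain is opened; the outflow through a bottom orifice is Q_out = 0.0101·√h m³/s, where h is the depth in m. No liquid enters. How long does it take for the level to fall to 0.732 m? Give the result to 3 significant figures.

966 s

A dh/dt = −Q_out = −0.0101 √h.
∫ h^(−1/2) dh = −(0.0101/A) ∫ dt, giving 2√h = 2√h₀ − (0.0101/A) t.
t = 2A(√h₀ − √h)/0.0101 = 2·5.62·(√2.97 − √0.732)/0.0101
  = 11.240 × (1.7234 − 0.85557) / 0.0101 = 965.75 s.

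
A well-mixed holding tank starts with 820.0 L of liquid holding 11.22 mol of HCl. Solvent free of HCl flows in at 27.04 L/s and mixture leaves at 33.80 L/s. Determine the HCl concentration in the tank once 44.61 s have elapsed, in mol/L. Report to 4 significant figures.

Let m(t) be the amount of HCl. Volume: V(t) = V₀ + (Q_in − Q_out) t = 820.0 − 6.76000 t; V(44.61) = 518.436 L.
Species balance (pure solvent in): dm/dt = −Q_out · m/V(t).
dm/m = −Q_out dt/(V₀ − 6.76000 t); integrating gives ln(m/m₀) = −(Q_out/(Q_in−Q_out)) ln(V/V₀).
m = m₀ (V₀/V)^(Q_out/(Q_in−Q_out)) = 11.22 × (820.0/518.436)^(-5.00000) = 1.13345 mol.
C = m/V = 1.13345/518.436 = 0.00218628 mol/L.

0.002186 mol/L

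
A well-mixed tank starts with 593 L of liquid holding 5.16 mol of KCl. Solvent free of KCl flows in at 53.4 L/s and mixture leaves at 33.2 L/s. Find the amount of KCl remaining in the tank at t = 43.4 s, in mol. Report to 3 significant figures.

Total volume: dV/dt = Q_in − Q_out = 20.200 L/s, so V(t) = 593 + 20.200 t and V(43.4) = 1469.7 L.
No KCl enters, so dm/dt = −Q_out · (m/V).
dm/m = −Q_out dt/(V₀ + 20.200 t); integrating gives ln(m/m₀) = −(Q_out/(Q_in−Q_out)) ln(V/V₀).
m = m₀ (V₀/V)^(Q_out/(Q_in−Q_out)) = 5.16 × (593/1469.7)^(1.6436) = 1.1609 mol.

1.16 mol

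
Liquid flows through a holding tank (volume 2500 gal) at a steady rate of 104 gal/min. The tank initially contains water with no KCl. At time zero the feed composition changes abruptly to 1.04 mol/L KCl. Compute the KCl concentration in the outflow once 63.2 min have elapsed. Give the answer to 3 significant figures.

Unsteady species balance (constant V, well mixed): V dC/dt = Q(C_in − C).
Rewrite as dC/dt + C/τ = C_in/τ, τ = V/Q = 24.038 min.
Integrating: C(t) = C_in + (C₀ − C_in) e^(−t/τ).
C(63.2) = 1.04 + (0 − 1.04)·e^(−63.2/24.038) = 1.04 + (-1.0400)·0.072142 = 0.96497 mol/L.

0.965 mol/L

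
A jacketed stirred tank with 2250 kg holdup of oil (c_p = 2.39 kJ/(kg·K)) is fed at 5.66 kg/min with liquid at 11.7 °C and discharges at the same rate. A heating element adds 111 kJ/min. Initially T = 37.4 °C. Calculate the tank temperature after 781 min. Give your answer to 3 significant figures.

22.4 °C

M c_p dT/dt = ṁ c_p (T_in − T) + Q̇.
Rearrange: dT/dt = (T_ss − T)/τ with τ = M/ṁ = 397.53 min and T_ss = T_in + Q̇/(ṁ c_p) = 19.906 °C.
Integrating: T(t) = T_ss + (T₀ − T_ss) e^(−t/τ).
T(781) = 19.906 + (17.494)·e^(−781/397.53) = 19.906 + (17.494)·0.14021 = 22.358 °C.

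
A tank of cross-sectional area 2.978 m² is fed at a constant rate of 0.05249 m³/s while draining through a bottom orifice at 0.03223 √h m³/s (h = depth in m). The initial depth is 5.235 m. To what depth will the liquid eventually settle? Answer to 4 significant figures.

2.652 m

Accumulation of liquid (constant cross-section A): A dh/dt = Q_in − 0.03223 √h. At steady state dh/dt = 0:
Q_in = 0.03223 √h_ss ⇒ √h_ss = 0.05249/0.03223 = 1.62861.
h_ss = 1.62861² = 2.65236 m. (Since h₀ = 5.235 m > h_ss, the level will fall toward this value.)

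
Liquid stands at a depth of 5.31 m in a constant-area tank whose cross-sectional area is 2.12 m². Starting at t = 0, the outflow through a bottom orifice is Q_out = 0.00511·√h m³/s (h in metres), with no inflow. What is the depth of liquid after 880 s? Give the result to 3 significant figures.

1.55 m

With no inflow, A dh/dt = −0.00511 √h.
Separate and integrate: 2(√h − √h₀) = −(0.00511/A) t.
√h = √5.31 − 0.00511·880/(2·2.12) = 2.3043 − 1.0606 = 1.2438.
h = 1.2438² = 1.5470 m.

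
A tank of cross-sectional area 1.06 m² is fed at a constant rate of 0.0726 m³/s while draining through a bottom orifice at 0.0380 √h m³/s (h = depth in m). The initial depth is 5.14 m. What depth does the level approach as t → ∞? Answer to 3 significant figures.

Level balance: A dh/dt = 0.0726 − 0.0380 √h. Setting dh/dt = 0:
Q_in = 0.0380 √h_ss ⇒ √h_ss = 0.0726/0.0380 = 1.9105.
h_ss = 1.9105² = 3.6501 m. (Since h₀ = 5.14 m > h_ss, the level will fall toward this value.)

3.65 m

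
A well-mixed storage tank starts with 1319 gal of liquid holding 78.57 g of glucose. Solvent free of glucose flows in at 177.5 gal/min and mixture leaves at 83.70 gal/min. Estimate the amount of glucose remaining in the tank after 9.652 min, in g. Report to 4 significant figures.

49.29 g

Total volume: dV/dt = Q_in − Q_out = 93.8000 gal/min, so V(t) = 1319 + 93.8000 t and V(9.652) = 2224.36 gal.
Solute balance: dm/dt = 0 − Q_out C = −Q_out m/V(t).
Separate: dm/m = −Q_out dt/V(t) ⇒ ln(m/m₀) = −(Q_out/(Q_in−Q_out)) ln(V/V₀).
m = m₀ (V₀/V)^(Q_out/(Q_in−Q_out)) = 78.57 × (1319/2224.36)^(0.892324) = 49.2873 g.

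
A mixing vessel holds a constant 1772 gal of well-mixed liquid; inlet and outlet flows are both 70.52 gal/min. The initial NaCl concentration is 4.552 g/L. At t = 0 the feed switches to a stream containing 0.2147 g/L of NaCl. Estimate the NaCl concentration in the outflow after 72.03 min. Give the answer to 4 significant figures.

0.4615 g/L

Mass balance on the solute (V constant): V dC/dt = Q(C_in − C).
Rewrite as dC/dt + C/τ = C_in/τ, τ = V/Q = 25.1276 min.
Integrating: C(t) = C_in + (C₀ − C_in) e^(−t/τ).
C(72.03) = 0.2147 + (4.552 − 0.2147)·e^(−72.03/25.1276) = 0.2147 + (4.33730)·0.0568939 = 0.461466 g/L.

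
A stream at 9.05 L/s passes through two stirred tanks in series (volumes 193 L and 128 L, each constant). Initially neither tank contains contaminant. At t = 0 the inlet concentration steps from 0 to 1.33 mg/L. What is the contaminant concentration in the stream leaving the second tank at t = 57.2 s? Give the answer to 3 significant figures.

1.11 mg/L

Each tank obeys Vᵢ dCᵢ/dt = Q(Cᵢ₋₁ − Cᵢ), so τᵢ = Vᵢ/Q.
τ₁ = 193/9.05 = 21.326 s; τ₂ = 128/9.05 = 14.144 s.
Tank 1: C₁ = C_in(1 − e^(−t/τ₁)). Tank 2 (τ₁ ≠ τ₂): C₂ = C_in[1 − (τ₁ e^(−t/τ₁) − τ₂ e^(−t/τ₂))/(τ₁ − τ₂)].
At t = 57.2: e^(−t/τ₁) = 0.068414, e^(−t/τ₂) = 0.017523.
C₂ = 1.33·[1 − (21.326·0.068414 − 14.144·0.017523)/(7.1823)] = 1.33·0.83137 = 1.1057 mg/L.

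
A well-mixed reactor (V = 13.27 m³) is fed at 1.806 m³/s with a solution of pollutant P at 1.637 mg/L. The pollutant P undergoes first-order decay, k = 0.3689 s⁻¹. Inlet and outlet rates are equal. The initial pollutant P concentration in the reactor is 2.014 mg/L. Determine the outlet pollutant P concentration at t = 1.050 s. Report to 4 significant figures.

1.367 mg/L

Species balance: V dC/dt = Q C_in − Q C − k V C.
This is linear with rate a = Q/V + k = 0.504996 s⁻¹.
C_ss = Q C_in/(Q + kV) = 0.441171 mg/L; C(t) = C_ss + (C₀ − C_ss) e^(−a t).
C(1.050) = 0.441171 + (1.57283)·e^(−0.504996·1.050) = 0.441171 + (1.57283)·0.588460 = 1.36672 mg/L.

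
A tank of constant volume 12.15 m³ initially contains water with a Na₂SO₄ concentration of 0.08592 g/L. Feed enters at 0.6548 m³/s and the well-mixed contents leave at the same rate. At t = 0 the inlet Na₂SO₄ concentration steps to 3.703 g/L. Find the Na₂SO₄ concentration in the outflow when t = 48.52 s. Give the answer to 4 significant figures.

3.438 g/L

Accumulation = in − out for the solute gives V dC/dt = Q(C_in − C).
So dC/dt = (C_in − C)/τ with τ = V/Q = 12.15/0.6548 = 18.5553 s.
Solution: C(t) = C_in + (C₀ − C_in) e^(−t/τ).
C(48.52) = 3.703 + (0.08592 − 3.703)·e^(−48.52/18.5553) = 3.703 + (-3.61708)·0.0731759 = 3.43832 g/L.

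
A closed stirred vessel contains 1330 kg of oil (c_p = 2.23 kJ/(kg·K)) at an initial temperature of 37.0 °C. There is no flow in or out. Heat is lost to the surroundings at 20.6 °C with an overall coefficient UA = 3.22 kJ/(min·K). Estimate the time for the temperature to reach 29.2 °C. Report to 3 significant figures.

595 min

Heat balance on the well-mixed liquid: M c_p dT/dt = −UA(T − T_amb).
τ = M c_p/UA = 921.09 min; T_ss = T_amb = 20.600 °C.
T(t) = T_ss + (T₀ − T_ss)e^(−t/τ); set T = 29.2:
t = −τ ln[(T − T_ss)/(T₀ − T_ss)] = −921.09 · ln(0.52439) = 594.58 min.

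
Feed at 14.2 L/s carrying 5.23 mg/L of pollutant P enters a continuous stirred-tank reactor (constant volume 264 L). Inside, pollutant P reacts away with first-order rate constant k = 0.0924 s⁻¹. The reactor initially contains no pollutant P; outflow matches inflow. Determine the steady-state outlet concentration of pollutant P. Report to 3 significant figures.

1.92 mg/L

Species balance: V dC/dt = Q C_in − Q C − k V C.
Steady state (dC/dt = 0): C_ss = Q C_in/(Q + kV) = C_in/(1 + kV/Q).
C_ss = 14.2·5.23/(14.2 + 0.0924·264) = 74.266/38.594 = 1.9243 mg/L.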